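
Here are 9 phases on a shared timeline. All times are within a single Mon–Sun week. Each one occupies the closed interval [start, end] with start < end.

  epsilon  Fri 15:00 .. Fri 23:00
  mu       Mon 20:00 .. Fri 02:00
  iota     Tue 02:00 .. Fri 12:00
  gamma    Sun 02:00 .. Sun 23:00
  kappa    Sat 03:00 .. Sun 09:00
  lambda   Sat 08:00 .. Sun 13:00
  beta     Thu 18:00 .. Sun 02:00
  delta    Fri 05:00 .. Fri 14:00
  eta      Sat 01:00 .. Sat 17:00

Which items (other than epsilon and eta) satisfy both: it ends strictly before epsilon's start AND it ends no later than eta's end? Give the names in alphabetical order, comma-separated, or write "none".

Conditions: its end is strictly before epsilon's start (X.end < Fri 15:00) AND its end is no later than eta's end (X.end <= Sat 17:00).
beta: end Sun 02:00 < Fri 15:00? ✗; end Sun 02:00 <= Sat 17:00? ✗ → no.
delta: end Fri 14:00 < Fri 15:00? ✓; end Fri 14:00 <= Sat 17:00? ✓ → yes.
gamma: end Sun 23:00 < Fri 15:00? ✗; end Sun 23:00 <= Sat 17:00? ✗ → no.
iota: end Fri 12:00 < Fri 15:00? ✓; end Fri 12:00 <= Sat 17:00? ✓ → yes.
kappa: end Sun 09:00 < Fri 15:00? ✗; end Sun 09:00 <= Sat 17:00? ✗ → no.
lambda: end Sun 13:00 < Fri 15:00? ✗; end Sun 13:00 <= Sat 17:00? ✗ → no.
mu: end Fri 02:00 < Fri 15:00? ✓; end Fri 02:00 <= Sat 17:00? ✓ → yes.
Result: delta, iota, mu.

delta, iota, mu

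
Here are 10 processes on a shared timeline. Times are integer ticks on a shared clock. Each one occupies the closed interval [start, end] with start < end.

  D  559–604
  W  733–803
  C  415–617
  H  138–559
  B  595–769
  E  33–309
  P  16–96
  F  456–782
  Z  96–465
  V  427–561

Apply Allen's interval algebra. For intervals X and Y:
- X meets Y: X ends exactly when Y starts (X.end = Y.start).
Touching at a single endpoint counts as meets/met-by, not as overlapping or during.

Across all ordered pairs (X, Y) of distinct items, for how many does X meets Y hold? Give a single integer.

2

Checking all 90 ordered pairs for relation 'meets'; matching pairs in alphabetical order:
(H, D): H meets D ✓
(P, Z): P meets Z ✓
Count: 2.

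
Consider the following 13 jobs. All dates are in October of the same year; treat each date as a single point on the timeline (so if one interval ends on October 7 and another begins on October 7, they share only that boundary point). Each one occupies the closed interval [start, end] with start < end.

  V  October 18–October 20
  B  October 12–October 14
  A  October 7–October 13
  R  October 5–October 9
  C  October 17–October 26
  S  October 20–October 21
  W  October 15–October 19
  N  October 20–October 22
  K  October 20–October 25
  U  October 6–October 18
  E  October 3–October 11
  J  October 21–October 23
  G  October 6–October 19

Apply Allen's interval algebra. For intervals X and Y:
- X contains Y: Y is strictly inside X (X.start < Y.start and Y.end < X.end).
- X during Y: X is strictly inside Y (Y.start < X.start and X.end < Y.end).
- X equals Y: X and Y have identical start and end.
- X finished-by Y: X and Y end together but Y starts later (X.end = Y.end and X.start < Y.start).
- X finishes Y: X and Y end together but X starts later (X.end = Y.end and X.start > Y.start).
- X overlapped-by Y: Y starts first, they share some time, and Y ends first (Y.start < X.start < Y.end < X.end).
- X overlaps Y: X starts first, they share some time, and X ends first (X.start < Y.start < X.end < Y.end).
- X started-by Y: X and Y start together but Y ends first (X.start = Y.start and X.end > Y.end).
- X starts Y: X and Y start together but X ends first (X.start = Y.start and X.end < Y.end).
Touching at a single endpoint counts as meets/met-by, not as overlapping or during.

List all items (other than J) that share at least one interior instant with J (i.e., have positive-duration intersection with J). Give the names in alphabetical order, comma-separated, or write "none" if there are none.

Target J = [October 21, October 23].
A [October 7, October 13] → before → no.
B [October 12, October 14] → before → no.
C [October 17, October 26] → contains → yes.
E [October 3, October 11] → before → no.
G [October 6, October 19] → before → no.
K [October 20, October 25] → contains → yes.
N [October 20, October 22] → overlaps → yes.
R [October 5, October 9] → before → no.
S [October 20, October 21] → meets → no.
U [October 6, October 18] → before → no.
V [October 18, October 20] → before → no.
W [October 15, October 19] → before → no.
Result: C, K, N.

C, K, N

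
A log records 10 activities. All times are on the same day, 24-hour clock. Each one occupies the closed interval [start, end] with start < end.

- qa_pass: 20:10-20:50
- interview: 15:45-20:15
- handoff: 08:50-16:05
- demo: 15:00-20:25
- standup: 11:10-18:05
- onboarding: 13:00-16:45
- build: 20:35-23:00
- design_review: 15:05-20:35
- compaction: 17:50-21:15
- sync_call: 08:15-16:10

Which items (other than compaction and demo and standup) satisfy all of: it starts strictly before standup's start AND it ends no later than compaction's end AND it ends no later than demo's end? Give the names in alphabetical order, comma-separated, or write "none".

Conditions: its start is strictly before standup's start (X.start < 11:10) AND its end is no later than compaction's end (X.end <= 21:15) AND its end is no later than demo's end (X.end <= 20:25).
build: start 20:35 < 11:10? ✗; end 23:00 <= 21:15? ✗; end 23:00 <= 20:25? ✗ → no.
design_review: start 15:05 < 11:10? ✗; end 20:35 <= 21:15? ✓; end 20:35 <= 20:25? ✗ → no.
handoff: start 08:50 < 11:10? ✓; end 16:05 <= 21:15? ✓; end 16:05 <= 20:25? ✓ → yes.
interview: start 15:45 < 11:10? ✗; end 20:15 <= 21:15? ✓; end 20:15 <= 20:25? ✓ → no.
onboarding: start 13:00 < 11:10? ✗; end 16:45 <= 21:15? ✓; end 16:45 <= 20:25? ✓ → no.
qa_pass: start 20:10 < 11:10? ✗; end 20:50 <= 21:15? ✓; end 20:50 <= 20:25? ✗ → no.
sync_call: start 08:15 < 11:10? ✓; end 16:10 <= 21:15? ✓; end 16:10 <= 20:25? ✓ → yes.
Result: handoff, sync_call.

handoff, sync_call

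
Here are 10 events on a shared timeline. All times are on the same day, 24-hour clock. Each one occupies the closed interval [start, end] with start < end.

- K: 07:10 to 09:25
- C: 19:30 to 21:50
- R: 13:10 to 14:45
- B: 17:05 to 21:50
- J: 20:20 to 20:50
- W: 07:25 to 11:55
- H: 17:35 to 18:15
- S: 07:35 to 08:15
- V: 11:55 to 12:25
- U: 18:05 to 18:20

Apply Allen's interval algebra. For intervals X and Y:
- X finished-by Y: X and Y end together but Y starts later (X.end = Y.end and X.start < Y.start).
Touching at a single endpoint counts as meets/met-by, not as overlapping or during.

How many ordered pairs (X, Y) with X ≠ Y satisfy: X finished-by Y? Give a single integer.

Checking all 90 ordered pairs for relation 'finished-by'; matching pairs in alphabetical order:
(B, C): B finished-by C ✓
Count: 1.

1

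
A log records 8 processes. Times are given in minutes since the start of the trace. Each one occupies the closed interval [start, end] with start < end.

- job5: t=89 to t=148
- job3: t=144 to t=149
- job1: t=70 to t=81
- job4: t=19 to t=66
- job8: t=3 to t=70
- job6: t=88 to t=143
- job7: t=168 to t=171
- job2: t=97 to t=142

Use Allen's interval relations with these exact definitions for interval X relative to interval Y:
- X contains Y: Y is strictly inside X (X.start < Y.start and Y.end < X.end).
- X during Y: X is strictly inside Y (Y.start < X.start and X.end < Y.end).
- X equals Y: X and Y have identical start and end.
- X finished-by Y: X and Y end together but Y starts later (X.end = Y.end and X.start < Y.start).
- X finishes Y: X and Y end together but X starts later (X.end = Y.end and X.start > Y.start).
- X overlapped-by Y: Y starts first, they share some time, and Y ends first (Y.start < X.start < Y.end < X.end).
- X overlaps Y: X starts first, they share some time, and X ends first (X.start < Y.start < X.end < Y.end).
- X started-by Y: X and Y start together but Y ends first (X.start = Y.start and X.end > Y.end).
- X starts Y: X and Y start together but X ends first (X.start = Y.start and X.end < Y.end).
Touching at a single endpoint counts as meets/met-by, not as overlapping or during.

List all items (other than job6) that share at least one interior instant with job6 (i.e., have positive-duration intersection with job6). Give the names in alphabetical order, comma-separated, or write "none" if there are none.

Target job6 = [t=88, t=143].
job1 [t=70, t=81] → before → no.
job2 [t=97, t=142] → during → yes.
job3 [t=144, t=149] → after → no.
job4 [t=19, t=66] → before → no.
job5 [t=89, t=148] → overlapped-by → yes.
job7 [t=168, t=171] → after → no.
job8 [t=3, t=70] → before → no.
Result: job2, job5.

job2, job5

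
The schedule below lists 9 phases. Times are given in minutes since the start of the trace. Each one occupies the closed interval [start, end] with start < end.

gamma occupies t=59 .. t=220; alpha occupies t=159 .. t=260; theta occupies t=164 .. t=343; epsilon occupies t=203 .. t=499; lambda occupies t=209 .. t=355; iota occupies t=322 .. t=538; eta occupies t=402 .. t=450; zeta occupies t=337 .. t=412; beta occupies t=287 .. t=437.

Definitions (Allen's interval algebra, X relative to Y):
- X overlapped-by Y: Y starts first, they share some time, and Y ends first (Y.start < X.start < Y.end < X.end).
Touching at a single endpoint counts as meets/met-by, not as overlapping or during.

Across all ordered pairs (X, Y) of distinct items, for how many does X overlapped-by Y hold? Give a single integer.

19

Checking all 72 ordered pairs for relation 'overlapped-by'; matching pairs in alphabetical order:
(alpha, gamma): alpha overlapped-by gamma ✓
(beta, lambda): beta overlapped-by lambda ✓
(beta, theta): beta overlapped-by theta ✓
(epsilon, alpha): epsilon overlapped-by alpha ✓
(epsilon, gamma): epsilon overlapped-by gamma ✓
(epsilon, theta): epsilon overlapped-by theta ✓
(eta, beta): eta overlapped-by beta ✓
(eta, zeta): eta overlapped-by zeta ✓
(iota, beta): iota overlapped-by beta ✓
(iota, epsilon): iota overlapped-by epsilon ✓
(iota, lambda): iota overlapped-by lambda ✓
(iota, theta): iota overlapped-by theta ✓
(lambda, alpha): lambda overlapped-by alpha ✓
(lambda, gamma): lambda overlapped-by gamma ✓
(lambda, theta): lambda overlapped-by theta ✓
(theta, alpha): theta overlapped-by alpha ✓
(theta, gamma): theta overlapped-by gamma ✓
(zeta, lambda): zeta overlapped-by lambda ✓
(zeta, theta): zeta overlapped-by theta ✓
Count: 19.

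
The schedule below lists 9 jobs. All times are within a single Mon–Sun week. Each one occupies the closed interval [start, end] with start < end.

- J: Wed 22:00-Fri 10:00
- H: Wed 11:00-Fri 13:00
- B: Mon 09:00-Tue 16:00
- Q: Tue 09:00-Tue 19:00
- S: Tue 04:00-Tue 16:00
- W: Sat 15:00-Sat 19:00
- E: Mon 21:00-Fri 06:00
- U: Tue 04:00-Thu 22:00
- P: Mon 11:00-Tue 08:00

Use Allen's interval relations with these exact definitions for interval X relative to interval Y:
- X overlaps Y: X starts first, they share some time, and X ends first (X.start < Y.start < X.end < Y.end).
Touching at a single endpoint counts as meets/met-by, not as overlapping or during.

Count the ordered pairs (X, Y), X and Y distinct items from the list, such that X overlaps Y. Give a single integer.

Checking all 72 ordered pairs for relation 'overlaps'; matching pairs in alphabetical order:
(B, E): B overlaps E ✓
(B, Q): B overlaps Q ✓
(B, U): B overlaps U ✓
(E, H): E overlaps H ✓
(E, J): E overlaps J ✓
(P, E): P overlaps E ✓
(P, S): P overlaps S ✓
(P, U): P overlaps U ✓
(S, Q): S overlaps Q ✓
(U, H): U overlaps H ✓
(U, J): U overlaps J ✓
Count: 11.

11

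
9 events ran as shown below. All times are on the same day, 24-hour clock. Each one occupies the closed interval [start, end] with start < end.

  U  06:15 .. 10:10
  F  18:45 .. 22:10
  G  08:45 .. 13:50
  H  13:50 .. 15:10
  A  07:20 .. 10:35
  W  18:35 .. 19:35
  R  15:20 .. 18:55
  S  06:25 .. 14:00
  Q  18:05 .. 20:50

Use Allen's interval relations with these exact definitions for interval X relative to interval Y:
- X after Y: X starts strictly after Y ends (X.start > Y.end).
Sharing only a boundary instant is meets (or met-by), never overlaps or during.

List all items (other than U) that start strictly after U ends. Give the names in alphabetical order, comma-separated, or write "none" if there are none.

F, H, Q, R, W

Target U = [06:15, 10:10].
A [07:20, 10:35] → overlapped-by → no.
F [18:45, 22:10] → after → yes.
G [08:45, 13:50] → overlapped-by → no.
H [13:50, 15:10] → after → yes.
Q [18:05, 20:50] → after → yes.
R [15:20, 18:55] → after → yes.
S [06:25, 14:00] → overlapped-by → no.
W [18:35, 19:35] → after → yes.
Result: F, H, Q, R, W.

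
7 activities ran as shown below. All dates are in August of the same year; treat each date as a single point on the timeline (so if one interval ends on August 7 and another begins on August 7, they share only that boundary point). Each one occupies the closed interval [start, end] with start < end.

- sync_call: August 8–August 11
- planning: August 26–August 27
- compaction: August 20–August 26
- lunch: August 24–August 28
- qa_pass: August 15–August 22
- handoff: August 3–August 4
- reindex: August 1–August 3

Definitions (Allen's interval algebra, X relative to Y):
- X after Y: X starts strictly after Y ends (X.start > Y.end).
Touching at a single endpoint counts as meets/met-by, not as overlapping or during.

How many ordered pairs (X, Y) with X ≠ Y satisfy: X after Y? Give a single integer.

16

Checking all 42 ordered pairs for relation 'after'; matching pairs in alphabetical order:
(compaction, handoff): compaction after handoff ✓
(compaction, reindex): compaction after reindex ✓
(compaction, sync_call): compaction after sync_call ✓
(lunch, handoff): lunch after handoff ✓
(lunch, qa_pass): lunch after qa_pass ✓
(lunch, reindex): lunch after reindex ✓
(lunch, sync_call): lunch after sync_call ✓
(planning, handoff): planning after handoff ✓
(planning, qa_pass): planning after qa_pass ✓
(planning, reindex): planning after reindex ✓
(planning, sync_call): planning after sync_call ✓
(qa_pass, handoff): qa_pass after handoff ✓
(qa_pass, reindex): qa_pass after reindex ✓
(qa_pass, sync_call): qa_pass after sync_call ✓
(sync_call, handoff): sync_call after handoff ✓
(sync_call, reindex): sync_call after reindex ✓
Count: 16.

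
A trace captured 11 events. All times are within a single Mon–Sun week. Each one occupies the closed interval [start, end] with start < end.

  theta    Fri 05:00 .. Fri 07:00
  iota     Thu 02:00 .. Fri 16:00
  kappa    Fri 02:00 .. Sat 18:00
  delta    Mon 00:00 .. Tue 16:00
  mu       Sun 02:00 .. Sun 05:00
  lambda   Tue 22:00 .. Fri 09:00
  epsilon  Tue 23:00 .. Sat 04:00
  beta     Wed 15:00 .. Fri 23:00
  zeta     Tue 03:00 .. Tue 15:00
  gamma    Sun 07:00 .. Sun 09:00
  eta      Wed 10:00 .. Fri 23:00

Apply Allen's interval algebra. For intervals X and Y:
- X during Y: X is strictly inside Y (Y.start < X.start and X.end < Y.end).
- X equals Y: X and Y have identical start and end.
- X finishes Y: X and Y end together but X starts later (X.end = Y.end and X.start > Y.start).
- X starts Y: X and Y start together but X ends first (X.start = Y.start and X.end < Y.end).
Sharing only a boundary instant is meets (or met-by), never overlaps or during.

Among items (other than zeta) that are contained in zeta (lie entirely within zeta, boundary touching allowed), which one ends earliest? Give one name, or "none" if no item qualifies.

Target zeta = [Tue 03:00, Tue 15:00].
beta [Wed 15:00, Fri 23:00] → after → excluded.
delta [Mon 00:00, Tue 16:00] → contains → excluded.
epsilon [Tue 23:00, Sat 04:00] → after → excluded.
eta [Wed 10:00, Fri 23:00] → after → excluded.
gamma [Sun 07:00, Sun 09:00] → after → excluded.
iota [Thu 02:00, Fri 16:00] → after → excluded.
kappa [Fri 02:00, Sat 18:00] → after → excluded.
lambda [Tue 22:00, Fri 09:00] → after → excluded.
mu [Sun 02:00, Sun 05:00] → after → excluded.
theta [Fri 05:00, Fri 07:00] → after → excluded.
No candidates → none.

none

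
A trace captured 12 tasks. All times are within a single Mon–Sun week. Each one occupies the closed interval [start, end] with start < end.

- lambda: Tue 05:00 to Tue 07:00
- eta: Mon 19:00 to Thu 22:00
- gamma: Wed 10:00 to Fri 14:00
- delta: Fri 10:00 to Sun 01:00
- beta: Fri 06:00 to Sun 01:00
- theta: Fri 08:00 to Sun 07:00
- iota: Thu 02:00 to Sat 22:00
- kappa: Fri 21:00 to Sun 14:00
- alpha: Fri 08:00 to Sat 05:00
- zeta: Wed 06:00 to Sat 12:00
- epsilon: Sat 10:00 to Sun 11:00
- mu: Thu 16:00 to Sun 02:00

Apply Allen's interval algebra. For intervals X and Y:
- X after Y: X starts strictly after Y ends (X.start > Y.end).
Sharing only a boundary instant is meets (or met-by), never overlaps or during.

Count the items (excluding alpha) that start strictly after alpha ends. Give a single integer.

Target alpha = [Fri 08:00, Sat 05:00].
beta [Fri 06:00, Sun 01:00] → contains → no.
delta [Fri 10:00, Sun 01:00] → overlapped-by → no.
epsilon [Sat 10:00, Sun 11:00] → after → counts.
eta [Mon 19:00, Thu 22:00] → before → no.
gamma [Wed 10:00, Fri 14:00] → overlaps → no.
iota [Thu 02:00, Sat 22:00] → contains → no.
kappa [Fri 21:00, Sun 14:00] → overlapped-by → no.
lambda [Tue 05:00, Tue 07:00] → before → no.
mu [Thu 16:00, Sun 02:00] → contains → no.
theta [Fri 08:00, Sun 07:00] → started-by → no.
zeta [Wed 06:00, Sat 12:00] → contains → no.
Total: 1.

1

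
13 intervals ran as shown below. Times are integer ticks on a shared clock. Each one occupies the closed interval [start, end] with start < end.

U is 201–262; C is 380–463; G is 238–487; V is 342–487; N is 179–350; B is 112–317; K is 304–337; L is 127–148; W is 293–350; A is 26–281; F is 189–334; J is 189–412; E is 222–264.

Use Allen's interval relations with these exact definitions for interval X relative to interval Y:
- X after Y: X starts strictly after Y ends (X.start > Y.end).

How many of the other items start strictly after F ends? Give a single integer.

2

Target F = [189, 334].
A [26, 281] → overlaps → no.
B [112, 317] → overlaps → no.
C [380, 463] → after → counts.
E [222, 264] → during → no.
G [238, 487] → overlapped-by → no.
J [189, 412] → started-by → no.
K [304, 337] → overlapped-by → no.
L [127, 148] → before → no.
N [179, 350] → contains → no.
U [201, 262] → during → no.
V [342, 487] → after → counts.
W [293, 350] → overlapped-by → no.
Total: 2.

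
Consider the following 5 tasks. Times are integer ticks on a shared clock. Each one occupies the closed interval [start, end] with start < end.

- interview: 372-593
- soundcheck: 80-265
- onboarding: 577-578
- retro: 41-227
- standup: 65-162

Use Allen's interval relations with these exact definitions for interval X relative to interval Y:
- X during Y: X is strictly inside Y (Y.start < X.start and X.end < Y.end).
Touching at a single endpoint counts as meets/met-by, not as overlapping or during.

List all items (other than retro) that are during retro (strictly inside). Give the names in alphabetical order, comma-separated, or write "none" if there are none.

standup

Target retro = [41, 227].
interview [372, 593] → after → no.
onboarding [577, 578] → after → no.
soundcheck [80, 265] → overlapped-by → no.
standup [65, 162] → during → yes.
Result: standup.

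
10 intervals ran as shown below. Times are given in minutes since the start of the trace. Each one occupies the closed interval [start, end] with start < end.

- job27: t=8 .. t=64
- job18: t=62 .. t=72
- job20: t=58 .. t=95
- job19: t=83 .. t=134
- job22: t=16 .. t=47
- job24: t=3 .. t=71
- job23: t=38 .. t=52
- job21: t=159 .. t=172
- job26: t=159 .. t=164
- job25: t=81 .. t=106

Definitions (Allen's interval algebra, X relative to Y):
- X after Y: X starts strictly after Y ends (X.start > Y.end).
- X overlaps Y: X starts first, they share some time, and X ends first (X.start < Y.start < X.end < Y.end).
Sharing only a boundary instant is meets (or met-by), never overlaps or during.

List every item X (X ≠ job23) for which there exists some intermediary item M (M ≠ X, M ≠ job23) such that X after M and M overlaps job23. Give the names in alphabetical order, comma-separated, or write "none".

job18, job19, job20, job21, job25, job26

Target job23 = [t=38, t=52].
Intermediaries M with M overlaps job23: job22.
Via job22 — items with X after job22: job18, job19, job20, job21, job25, job26.
Union: job18, job19, job20, job21, job25, job26.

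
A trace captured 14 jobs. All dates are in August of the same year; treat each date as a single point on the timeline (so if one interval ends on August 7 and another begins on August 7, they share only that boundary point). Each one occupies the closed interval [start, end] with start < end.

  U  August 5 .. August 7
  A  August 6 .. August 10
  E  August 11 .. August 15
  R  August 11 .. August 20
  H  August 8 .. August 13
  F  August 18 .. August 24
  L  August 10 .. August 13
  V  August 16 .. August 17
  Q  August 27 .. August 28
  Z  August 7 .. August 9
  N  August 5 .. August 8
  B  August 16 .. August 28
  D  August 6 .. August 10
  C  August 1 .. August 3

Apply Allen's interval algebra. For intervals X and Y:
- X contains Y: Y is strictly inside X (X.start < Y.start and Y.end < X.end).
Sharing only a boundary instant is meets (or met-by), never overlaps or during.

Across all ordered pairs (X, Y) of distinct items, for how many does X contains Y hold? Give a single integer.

4

Checking all 182 ordered pairs for relation 'contains'; matching pairs in alphabetical order:
(A, Z): A contains Z ✓
(B, F): B contains F ✓
(D, Z): D contains Z ✓
(R, V): R contains V ✓
Count: 4.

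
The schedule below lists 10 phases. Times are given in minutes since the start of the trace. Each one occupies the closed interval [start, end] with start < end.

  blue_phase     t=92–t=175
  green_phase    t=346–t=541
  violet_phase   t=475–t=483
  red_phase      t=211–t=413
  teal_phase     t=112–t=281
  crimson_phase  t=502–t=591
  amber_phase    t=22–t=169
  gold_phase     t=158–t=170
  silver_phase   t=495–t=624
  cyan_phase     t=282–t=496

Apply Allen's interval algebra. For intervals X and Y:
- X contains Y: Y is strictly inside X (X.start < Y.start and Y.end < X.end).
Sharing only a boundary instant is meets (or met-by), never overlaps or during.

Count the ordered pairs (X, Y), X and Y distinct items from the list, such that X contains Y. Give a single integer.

Checking all 90 ordered pairs for relation 'contains'; matching pairs in alphabetical order:
(blue_phase, gold_phase): blue_phase contains gold_phase ✓
(cyan_phase, violet_phase): cyan_phase contains violet_phase ✓
(green_phase, violet_phase): green_phase contains violet_phase ✓
(silver_phase, crimson_phase): silver_phase contains crimson_phase ✓
(teal_phase, gold_phase): teal_phase contains gold_phase ✓
Count: 5.

5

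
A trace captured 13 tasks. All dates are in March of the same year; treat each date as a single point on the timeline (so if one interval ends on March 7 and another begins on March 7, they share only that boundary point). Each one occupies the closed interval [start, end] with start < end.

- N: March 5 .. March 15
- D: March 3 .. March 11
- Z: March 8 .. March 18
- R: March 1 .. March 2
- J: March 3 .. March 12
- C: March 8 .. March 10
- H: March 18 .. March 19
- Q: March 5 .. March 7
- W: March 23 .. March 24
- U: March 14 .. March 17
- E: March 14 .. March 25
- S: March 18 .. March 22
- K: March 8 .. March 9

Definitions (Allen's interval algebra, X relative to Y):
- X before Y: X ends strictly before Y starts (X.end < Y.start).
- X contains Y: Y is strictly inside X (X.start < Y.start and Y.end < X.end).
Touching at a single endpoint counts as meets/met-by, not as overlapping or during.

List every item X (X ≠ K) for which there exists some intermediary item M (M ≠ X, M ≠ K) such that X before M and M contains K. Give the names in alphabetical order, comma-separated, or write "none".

Target K = [March 8, March 9].
Intermediaries M with M contains K: D, J, N.
Via D — items with X before D: R.
Via J — items with X before J: R.
Via N — items with X before N: R.
Union: R.

R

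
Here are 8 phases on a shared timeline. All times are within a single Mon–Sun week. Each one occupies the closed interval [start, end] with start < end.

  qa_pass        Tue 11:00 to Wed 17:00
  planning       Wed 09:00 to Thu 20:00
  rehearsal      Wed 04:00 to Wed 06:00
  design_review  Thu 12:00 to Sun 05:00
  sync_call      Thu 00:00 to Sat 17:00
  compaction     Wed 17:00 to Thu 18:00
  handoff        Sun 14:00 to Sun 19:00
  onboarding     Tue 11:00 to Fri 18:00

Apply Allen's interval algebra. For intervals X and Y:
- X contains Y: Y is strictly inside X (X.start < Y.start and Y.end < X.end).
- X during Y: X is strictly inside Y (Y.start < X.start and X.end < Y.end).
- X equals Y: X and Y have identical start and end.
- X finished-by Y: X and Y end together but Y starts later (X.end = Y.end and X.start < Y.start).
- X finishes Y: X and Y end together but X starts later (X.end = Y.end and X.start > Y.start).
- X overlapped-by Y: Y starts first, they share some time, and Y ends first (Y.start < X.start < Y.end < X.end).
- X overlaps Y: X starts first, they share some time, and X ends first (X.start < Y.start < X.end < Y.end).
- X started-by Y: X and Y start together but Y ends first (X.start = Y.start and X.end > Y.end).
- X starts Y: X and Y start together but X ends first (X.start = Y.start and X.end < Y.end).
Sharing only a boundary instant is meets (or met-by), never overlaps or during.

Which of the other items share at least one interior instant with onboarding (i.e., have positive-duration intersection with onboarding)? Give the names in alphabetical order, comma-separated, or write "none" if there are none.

compaction, design_review, planning, qa_pass, rehearsal, sync_call

Target onboarding = [Tue 11:00, Fri 18:00].
compaction [Wed 17:00, Thu 18:00] → during → yes.
design_review [Thu 12:00, Sun 05:00] → overlapped-by → yes.
handoff [Sun 14:00, Sun 19:00] → after → no.
planning [Wed 09:00, Thu 20:00] → during → yes.
qa_pass [Tue 11:00, Wed 17:00] → starts → yes.
rehearsal [Wed 04:00, Wed 06:00] → during → yes.
sync_call [Thu 00:00, Sat 17:00] → overlapped-by → yes.
Result: compaction, design_review, planning, qa_pass, rehearsal, sync_call.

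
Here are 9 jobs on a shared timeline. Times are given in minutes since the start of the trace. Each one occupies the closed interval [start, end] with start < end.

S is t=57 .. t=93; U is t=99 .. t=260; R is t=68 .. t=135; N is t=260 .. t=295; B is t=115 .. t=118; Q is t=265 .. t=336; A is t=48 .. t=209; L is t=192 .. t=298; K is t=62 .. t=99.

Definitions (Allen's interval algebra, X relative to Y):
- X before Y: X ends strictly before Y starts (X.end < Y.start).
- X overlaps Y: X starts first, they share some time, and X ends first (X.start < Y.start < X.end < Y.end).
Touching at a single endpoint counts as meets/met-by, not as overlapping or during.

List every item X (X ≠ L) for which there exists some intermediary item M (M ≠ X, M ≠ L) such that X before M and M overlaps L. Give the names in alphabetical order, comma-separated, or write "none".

S

Target L = [t=192, t=298].
Intermediaries M with M overlaps L: A, U.
Via A — items with X before A: none.
Via U — items with X before U: S.
Union: S.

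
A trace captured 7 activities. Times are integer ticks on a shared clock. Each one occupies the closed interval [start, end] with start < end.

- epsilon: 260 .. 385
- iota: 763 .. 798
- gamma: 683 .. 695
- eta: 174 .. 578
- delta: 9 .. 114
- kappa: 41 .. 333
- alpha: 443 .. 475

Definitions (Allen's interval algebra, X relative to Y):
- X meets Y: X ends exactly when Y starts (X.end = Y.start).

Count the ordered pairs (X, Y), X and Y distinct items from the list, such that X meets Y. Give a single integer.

0

Checking all 42 ordered pairs for relation 'meets'; matching pairs in alphabetical order:
No pair satisfies it.
Count: 0.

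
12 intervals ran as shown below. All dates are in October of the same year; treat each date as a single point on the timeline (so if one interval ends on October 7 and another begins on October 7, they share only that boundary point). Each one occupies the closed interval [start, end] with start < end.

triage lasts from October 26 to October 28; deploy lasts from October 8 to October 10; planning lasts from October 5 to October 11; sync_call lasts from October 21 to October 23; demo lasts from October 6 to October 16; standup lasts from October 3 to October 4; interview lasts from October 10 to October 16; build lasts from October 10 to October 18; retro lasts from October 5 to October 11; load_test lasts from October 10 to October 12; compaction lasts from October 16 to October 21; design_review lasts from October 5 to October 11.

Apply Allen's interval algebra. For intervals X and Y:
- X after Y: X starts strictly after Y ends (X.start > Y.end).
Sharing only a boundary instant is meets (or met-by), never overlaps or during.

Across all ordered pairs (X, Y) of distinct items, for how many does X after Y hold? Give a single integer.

34

Checking all 132 ordered pairs for relation 'after'; matching pairs in alphabetical order:
(build, standup): build after standup ✓
(compaction, deploy): compaction after deploy ✓
(compaction, design_review): compaction after design_review ✓
(compaction, load_test): compaction after load_test ✓
(compaction, planning): compaction after planning ✓
(compaction, retro): compaction after retro ✓
(compaction, standup): compaction after standup ✓
(demo, standup): demo after standup ✓
(deploy, standup): deploy after standup ✓
(design_review, standup): design_review after standup ✓
(interview, standup): interview after standup ✓
(load_test, standup): load_test after standup ✓
(planning, standup): planning after standup ✓
(retro, standup): retro after standup ✓
(sync_call, build): sync_call after build ✓
(sync_call, demo): sync_call after demo ✓
(sync_call, deploy): sync_call after deploy ✓
(sync_call, design_review): sync_call after design_review ✓
(sync_call, interview): sync_call after interview ✓
(sync_call, load_test): sync_call after load_test ✓
(sync_call, planning): sync_call after planning ✓
(sync_call, retro): sync_call after retro ✓
(sync_call, standup): sync_call after standup ✓
(triage, build): triage after build ✓
... plus 10 further pairs not listed.
Count: 34.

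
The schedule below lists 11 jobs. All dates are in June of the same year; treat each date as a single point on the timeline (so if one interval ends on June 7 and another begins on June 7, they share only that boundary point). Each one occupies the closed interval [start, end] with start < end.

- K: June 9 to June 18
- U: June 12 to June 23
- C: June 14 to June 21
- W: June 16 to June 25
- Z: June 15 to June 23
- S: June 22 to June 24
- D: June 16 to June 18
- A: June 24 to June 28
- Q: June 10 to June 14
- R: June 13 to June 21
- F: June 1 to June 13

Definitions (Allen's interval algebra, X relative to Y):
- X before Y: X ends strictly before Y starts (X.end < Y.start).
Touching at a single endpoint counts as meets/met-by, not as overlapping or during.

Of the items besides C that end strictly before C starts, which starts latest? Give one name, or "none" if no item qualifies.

Target C = [June 14, June 21].
A [June 24, June 28] → after → excluded.
D [June 16, June 18] → during → excluded.
F [June 1, June 13] → before → candidate.
K [June 9, June 18] → overlaps → excluded.
Q [June 10, June 14] → meets → excluded.
R [June 13, June 21] → finished-by → excluded.
S [June 22, June 24] → after → excluded.
U [June 12, June 23] → contains → excluded.
W [June 16, June 25] → overlapped-by → excluded.
Z [June 15, June 23] → overlapped-by → excluded.
Among candidates, latest start is June 1 → F.

F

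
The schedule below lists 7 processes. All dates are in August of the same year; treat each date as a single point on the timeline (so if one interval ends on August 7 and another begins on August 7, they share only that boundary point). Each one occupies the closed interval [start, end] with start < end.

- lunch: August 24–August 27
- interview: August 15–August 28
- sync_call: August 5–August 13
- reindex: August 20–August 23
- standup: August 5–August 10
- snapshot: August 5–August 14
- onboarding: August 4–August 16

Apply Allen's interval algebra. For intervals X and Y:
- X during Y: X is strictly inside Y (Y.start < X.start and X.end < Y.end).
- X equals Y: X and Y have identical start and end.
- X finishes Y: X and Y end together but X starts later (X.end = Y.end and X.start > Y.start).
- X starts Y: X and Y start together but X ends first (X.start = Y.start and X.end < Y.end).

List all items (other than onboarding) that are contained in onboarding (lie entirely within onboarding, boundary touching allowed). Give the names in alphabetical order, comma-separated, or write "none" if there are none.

Target onboarding = [August 4, August 16].
interview [August 15, August 28] → overlapped-by → no.
lunch [August 24, August 27] → after → no.
reindex [August 20, August 23] → after → no.
snapshot [August 5, August 14] → during → yes.
standup [August 5, August 10] → during → yes.
sync_call [August 5, August 13] → during → yes.
Result: snapshot, standup, sync_call.

snapshot, standup, sync_call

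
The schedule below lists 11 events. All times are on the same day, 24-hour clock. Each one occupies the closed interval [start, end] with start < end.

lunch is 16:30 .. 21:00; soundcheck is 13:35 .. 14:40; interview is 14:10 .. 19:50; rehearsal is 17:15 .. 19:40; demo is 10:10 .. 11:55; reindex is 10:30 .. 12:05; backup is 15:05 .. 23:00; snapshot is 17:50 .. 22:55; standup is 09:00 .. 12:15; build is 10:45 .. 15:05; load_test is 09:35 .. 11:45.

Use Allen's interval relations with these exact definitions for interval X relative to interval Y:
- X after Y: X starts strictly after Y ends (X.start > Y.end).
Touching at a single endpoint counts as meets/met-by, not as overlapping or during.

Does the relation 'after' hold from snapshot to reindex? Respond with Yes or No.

snapshot = [17:50, 22:55], reindex = [10:30, 12:05].
Actual relation of snapshot to reindex: after.
Asked whether 'after' holds → Yes.

Yes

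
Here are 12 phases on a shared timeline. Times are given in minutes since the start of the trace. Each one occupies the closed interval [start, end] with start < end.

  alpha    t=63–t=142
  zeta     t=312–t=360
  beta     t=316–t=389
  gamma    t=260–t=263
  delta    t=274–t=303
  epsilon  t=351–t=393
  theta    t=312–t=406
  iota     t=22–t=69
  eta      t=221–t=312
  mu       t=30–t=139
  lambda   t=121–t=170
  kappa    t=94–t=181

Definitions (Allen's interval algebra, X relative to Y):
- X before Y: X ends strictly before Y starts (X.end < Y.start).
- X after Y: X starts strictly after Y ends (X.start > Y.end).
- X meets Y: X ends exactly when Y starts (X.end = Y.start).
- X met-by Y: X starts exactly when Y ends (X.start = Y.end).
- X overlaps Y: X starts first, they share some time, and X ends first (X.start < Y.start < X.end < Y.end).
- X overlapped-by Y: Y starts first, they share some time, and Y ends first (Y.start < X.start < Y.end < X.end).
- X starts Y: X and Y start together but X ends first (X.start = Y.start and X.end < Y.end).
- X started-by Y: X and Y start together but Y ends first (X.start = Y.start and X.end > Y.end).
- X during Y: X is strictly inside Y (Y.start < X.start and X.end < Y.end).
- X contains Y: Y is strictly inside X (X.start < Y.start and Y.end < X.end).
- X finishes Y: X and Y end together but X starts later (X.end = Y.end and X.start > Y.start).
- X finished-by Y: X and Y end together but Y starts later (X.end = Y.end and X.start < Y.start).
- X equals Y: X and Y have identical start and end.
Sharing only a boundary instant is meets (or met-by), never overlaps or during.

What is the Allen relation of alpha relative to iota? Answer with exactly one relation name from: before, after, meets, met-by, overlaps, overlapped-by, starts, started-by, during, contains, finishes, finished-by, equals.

alpha = [t=63, t=142]; iota = [t=22, t=69].
Compare endpoints: alpha.start > iota.start, alpha.start < iota.end, alpha.end > iota.start, alpha.end > iota.end.
That pattern is 'overlapped-by'.

overlapped-by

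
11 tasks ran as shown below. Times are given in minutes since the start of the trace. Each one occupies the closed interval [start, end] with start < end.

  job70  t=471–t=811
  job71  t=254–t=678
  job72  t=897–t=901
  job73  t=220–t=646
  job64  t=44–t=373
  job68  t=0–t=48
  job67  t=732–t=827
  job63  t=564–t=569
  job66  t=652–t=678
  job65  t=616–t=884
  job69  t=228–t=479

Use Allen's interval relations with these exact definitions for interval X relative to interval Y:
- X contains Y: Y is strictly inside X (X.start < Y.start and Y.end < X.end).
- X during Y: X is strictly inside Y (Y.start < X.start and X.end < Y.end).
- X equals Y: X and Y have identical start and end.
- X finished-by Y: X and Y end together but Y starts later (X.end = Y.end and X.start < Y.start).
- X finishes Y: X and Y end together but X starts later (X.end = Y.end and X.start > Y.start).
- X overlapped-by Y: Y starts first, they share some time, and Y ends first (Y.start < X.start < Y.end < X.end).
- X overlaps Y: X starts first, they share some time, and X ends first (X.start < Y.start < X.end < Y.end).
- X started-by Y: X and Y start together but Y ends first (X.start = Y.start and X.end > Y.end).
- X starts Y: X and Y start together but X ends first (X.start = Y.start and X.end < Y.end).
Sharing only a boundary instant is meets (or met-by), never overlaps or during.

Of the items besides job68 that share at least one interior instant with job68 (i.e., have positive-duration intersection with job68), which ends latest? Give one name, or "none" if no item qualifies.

job64

Target job68 = [t=0, t=48].
job63 [t=564, t=569] → after → excluded.
job64 [t=44, t=373] → overlapped-by → candidate.
job65 [t=616, t=884] → after → excluded.
job66 [t=652, t=678] → after → excluded.
job67 [t=732, t=827] → after → excluded.
job69 [t=228, t=479] → after → excluded.
job70 [t=471, t=811] → after → excluded.
job71 [t=254, t=678] → after → excluded.
job72 [t=897, t=901] → after → excluded.
job73 [t=220, t=646] → after → excluded.
Among candidates, latest end is t=373 → job64.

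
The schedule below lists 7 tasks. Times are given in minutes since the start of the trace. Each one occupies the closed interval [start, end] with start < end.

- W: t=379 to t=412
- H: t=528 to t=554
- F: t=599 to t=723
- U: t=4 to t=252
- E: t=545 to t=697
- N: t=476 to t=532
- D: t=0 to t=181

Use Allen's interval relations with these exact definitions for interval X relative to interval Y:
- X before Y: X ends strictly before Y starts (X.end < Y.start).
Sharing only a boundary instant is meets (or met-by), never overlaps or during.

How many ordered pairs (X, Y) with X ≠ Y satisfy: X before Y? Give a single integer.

17

Checking all 42 ordered pairs for relation 'before'; matching pairs in alphabetical order:
(D, E): D before E ✓
(D, F): D before F ✓
(D, H): D before H ✓
(D, N): D before N ✓
(D, W): D before W ✓
(H, F): H before F ✓
(N, E): N before E ✓
(N, F): N before F ✓
(U, E): U before E ✓
(U, F): U before F ✓
(U, H): U before H ✓
(U, N): U before N ✓
(U, W): U before W ✓
(W, E): W before E ✓
(W, F): W before F ✓
(W, H): W before H ✓
(W, N): W before N ✓
Count: 17.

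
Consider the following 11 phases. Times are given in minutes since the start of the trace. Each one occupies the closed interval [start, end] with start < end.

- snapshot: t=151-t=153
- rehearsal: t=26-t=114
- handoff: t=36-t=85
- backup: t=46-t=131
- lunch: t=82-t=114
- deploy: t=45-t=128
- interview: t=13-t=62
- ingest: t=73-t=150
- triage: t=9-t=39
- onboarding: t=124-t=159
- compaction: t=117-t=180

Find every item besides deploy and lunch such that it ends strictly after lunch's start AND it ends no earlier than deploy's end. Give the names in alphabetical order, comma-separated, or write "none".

backup, compaction, ingest, onboarding, snapshot

Conditions: its end is strictly after lunch's start (X.end > t=82) AND its end is no earlier than deploy's end (X.end >= t=128).
backup: end t=131 > t=82? ✓; end t=131 >= t=128? ✓ → yes.
compaction: end t=180 > t=82? ✓; end t=180 >= t=128? ✓ → yes.
handoff: end t=85 > t=82? ✓; end t=85 >= t=128? ✗ → no.
ingest: end t=150 > t=82? ✓; end t=150 >= t=128? ✓ → yes.
interview: end t=62 > t=82? ✗; end t=62 >= t=128? ✗ → no.
onboarding: end t=159 > t=82? ✓; end t=159 >= t=128? ✓ → yes.
rehearsal: end t=114 > t=82? ✓; end t=114 >= t=128? ✗ → no.
snapshot: end t=153 > t=82? ✓; end t=153 >= t=128? ✓ → yes.
triage: end t=39 > t=82? ✗; end t=39 >= t=128? ✗ → no.
Result: backup, compaction, ingest, onboarding, snapshot.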